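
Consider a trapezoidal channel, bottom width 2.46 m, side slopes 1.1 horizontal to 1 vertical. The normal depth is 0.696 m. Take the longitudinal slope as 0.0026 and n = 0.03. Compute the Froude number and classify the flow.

With bottom width b = 2.46 m and side slope z = 1.1: A = (b + zy)y = (2.46 + 1.1×0.696)×0.696 = 2.245 m²; P = b + 2y√(1+z²) = 2.46 + 2×0.696×1.487 = 4.529 m.
Hydraulic radius R = A/P = 2.245/4.529 = 0.4957 m.
V = (1/n) R^(2/3) √S = (1/0.03) × 0.4957^(2/3) × √0.0026 = 1.065 m/s. Hydraulic depth D_h = A/T = 2.245/3.991 = 0.5625 m.
Froude number Fr = V/√(g·D_h) = 1.065/√(9.81×0.5625) = 0.453, which is less than 1, so the flow is subcritical.

subcritical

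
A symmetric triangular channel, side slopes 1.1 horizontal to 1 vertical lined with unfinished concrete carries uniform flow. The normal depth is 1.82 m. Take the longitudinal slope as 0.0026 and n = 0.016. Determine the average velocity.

For a triangular section with side slope z = 1.1: A = zy² = 1.1×1.82² = 3.644 m²; P = 2y√(1+z²) = 2×1.82×1.487 = 5.411 m.
Hydraulic radius R = A/P = 3.644/5.411 = 0.6733 m.
From Manning's equation, V = (1/n) R^(2/3) S^(1/2) = (1/0.016) × 0.6733^(2/3) × 0.0026^(1/2) = 2.45 m/s.

V = 2.45 m/s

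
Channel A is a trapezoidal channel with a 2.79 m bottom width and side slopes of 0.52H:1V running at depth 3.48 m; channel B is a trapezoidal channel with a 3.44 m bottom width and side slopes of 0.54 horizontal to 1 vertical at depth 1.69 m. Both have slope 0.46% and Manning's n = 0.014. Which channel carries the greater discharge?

Channel A: With bottom width b = 2.79 m and side slope z = 0.52: A = (b + zy)y = (2.79 + 0.52×3.48)×3.48 = 16.01 m²; P = b + 2y√(1+z²) = 2.79 + 2×3.48×1.127 = 10.63 m. Hydraulic radius R = A/P = 16.01/10.63 = 1.505 m. Q_A = (1/0.014)·16.01·1.505^(2/3)·√0.0046 = 101.8 m³/s.
Channel B: With bottom width b = 3.44 m and side slope z = 0.54: A = (b + zy)y = (3.44 + 0.54×1.69)×1.69 = 7.356 m²; P = b + 2y√(1+z²) = 3.44 + 2×1.69×1.136 = 7.281 m. Hydraulic radius R = A/P = 7.356/7.281 = 1.01 m. Q_B = (1/0.014)·7.356·1.01^(2/3)·√0.0046 = 35.88 m³/s.
Q_A = 101.8 m³/s vs Q_B = 35.88 m³/s, so channel A carries more.

channel A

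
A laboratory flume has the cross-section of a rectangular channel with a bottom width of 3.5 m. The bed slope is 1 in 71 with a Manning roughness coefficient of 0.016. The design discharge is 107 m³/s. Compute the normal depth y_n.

y_n = 3.68 m

Manning's equation rearranged: A R^(2/3) = nQ / (1·√S) = 0.016 × 107 / (√0.01408) = 14.43.
Try y = 2.86 m: A R^(2/3) = 10.57 — short.
Try y = 4.7 m: A R^(2/3) = 19.34 — over.
Try y = 3.68 m: A R^(2/3) = 14.43 — ≈ 14.43.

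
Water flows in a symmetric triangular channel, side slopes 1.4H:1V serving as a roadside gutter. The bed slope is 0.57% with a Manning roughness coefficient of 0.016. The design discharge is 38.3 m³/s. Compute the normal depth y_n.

Manning's equation rearranged: A R^(2/3) = nQ / (1·√S) = 0.016 × 38.3 / (√0.0057) = 8.117.
Try y = 2.67 m: A R^(2/3) = 10.55 — too large.
Try y = 1.84 m: A R^(2/3) = 3.908 — too small.
Try y = 2.42 m: A R^(2/3) = 8.115 — ≈ 8.117.

y_n = 2.42 m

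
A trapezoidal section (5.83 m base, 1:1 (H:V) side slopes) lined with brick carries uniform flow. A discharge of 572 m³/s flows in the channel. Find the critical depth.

y_c = 6.84 m

At critical depth, Q² T / (g A³) = 1, i.e. A³/T = Q²/g = 572²/9.81 = 33350.
Trying y = 5.34 m: A³/T = 12850 — short.
Trying y = 7.82 m: A³/T = 56650 — over.
Trying y = 6.84 m: A³/T = 33360 — close enough.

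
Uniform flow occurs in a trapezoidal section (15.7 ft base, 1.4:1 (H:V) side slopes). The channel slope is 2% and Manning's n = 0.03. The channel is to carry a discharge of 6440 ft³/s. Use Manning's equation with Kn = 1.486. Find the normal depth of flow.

Manning's equation rearranged: A R^(2/3) = nQ / (1.486·√S) = 0.03 × 6440 / (1.486 × √0.02) = 919.3.
Try y = 8.51 ft: A R^(2/3) = 707.5 — low.
Try y = 11.9 ft: A R^(2/3) = 1382 — high.
Try y = 9.72 ft: A R^(2/3) = 919.2 — ≈ 919.3.

y_n = 9.72 ft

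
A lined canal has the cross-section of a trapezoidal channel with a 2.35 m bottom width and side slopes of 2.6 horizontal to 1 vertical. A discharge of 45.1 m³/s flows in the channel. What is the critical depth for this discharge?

At critical depth, Q² T / (g A³) = 1, i.e. A³/T = Q²/g = 45.1²/9.81 = 207.3.
Try y = 2.34 m: A³/T = 529.5 — over.
Try y = 1.36 m: A³/T = 54.44 — short.
Try y = 1.88 m: A³/T = 207.8 — matches.

y_c = 1.88 m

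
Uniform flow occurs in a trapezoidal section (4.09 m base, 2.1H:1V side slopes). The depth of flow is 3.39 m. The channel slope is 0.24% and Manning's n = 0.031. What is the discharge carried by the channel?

Q = 92.5 m³/s

With bottom width b = 4.09 m and side slope z = 2.1: A = (b + zy)y = (4.09 + 2.1×3.39)×3.39 = 38 m²; P = b + 2y√(1+z²) = 4.09 + 2×3.39×2.326 = 19.86 m.
Hydraulic radius R = A/P = 38/19.86 = 1.913 m.
Manning's equation: Q = (1/n) A R^(2/3) S^(1/2) = (1/0.031) × 38 × 1.913^(2/3) × 0.0024^(1/2) = 92.5 m³/s.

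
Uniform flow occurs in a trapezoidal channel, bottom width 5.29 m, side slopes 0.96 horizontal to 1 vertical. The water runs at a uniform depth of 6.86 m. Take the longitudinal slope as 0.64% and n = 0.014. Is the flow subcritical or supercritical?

supercritical

With bottom width b = 5.29 m and side slope z = 0.96: A = (b + zy)y = (5.29 + 0.96×6.86)×6.86 = 81.47 m²; P = b + 2y√(1+z²) = 5.29 + 2×6.86×1.386 = 24.31 m.
Hydraulic radius R = A/P = 81.47/24.31 = 3.351 m.
V = (1/n) R^(2/3) √S = (1/0.014) × 3.351^(2/3) × √0.0064 = 12.8 m/s. Hydraulic depth D_h = A/T = 81.47/18.46 = 4.413 m.
Froude number Fr = V/√(g·D_h) = 12.8/√(9.81×4.413) = 1.94, which is greater than 1, so the flow is supercritical.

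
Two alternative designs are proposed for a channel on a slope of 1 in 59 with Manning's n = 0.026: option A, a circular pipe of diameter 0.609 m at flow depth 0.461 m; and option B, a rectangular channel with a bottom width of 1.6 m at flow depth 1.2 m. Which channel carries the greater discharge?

Channel A: For a circular section of diameter D = 0.609 m at depth y = 0.461 m, the central angle is θ = 2 arccos(1 − 2y/D) = 4.221 rad. Then A = (D²/8)(θ − sin θ) = 0.2366 m² and P = Dθ/2 = 1.285 m. Hydraulic radius R = A/P = 0.2366/1.285 = 0.1841 m. Q_A = (1/0.026)·0.2366·0.1841^(2/3)·√0.01695 = 0.3833 m³/s.
Channel B: Flow area A = b·y = 1.6 × 1.2 = 1.92 m². Wetted perimeter P = b + 2y = 1.6 + 2×1.2 = 4 m. Hydraulic radius R = A/P = 1.92/4 = 0.48 m. Q_B = (1/0.026)·1.92·0.48^(2/3)·√0.01695 = 5.894 m³/s.
Q_A = 0.3833 m³/s vs Q_B = 5.894 m³/s, so channel B carries more.

channel B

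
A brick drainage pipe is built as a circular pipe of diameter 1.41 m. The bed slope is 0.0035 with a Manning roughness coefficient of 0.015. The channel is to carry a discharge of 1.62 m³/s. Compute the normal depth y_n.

y_n = 0.727 m

Manning's equation rearranged: A R^(2/3) = nQ / (1·√S) = 0.015 × 1.62 / (√0.0035) = 0.4107.
At y = 0.893 m: A R^(2/3) = 0.5676 — over.
At y = 0.518 m: A R^(2/3) = 0.2244 — short.
At y = 0.727 m: A R^(2/3) = 0.4103 — ≈ 0.4107.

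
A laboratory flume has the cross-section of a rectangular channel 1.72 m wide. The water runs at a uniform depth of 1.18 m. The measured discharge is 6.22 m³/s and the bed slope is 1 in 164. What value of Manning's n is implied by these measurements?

Flow area A = b·y = 1.72 × 1.18 = 2.03 m². Wetted perimeter P = b + 2y = 1.72 + 2×1.18 = 4.08 m.
Hydraulic radius R = A/P = 2.03/4.08 = 0.4975 m.
Rearranging Manning's equation: n = (1/Q) A R^(2/3) S^(1/2) = (1/6.22) × 2.03 × 0.4975^(2/3) × √0.006098 = 0.016.

n = 0.016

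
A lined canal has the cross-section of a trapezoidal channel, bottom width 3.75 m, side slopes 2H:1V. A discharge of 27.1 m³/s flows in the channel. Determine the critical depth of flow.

y_c = 1.36 m

At critical depth, Q² T / (g A³) = 1, i.e. A³/T = Q²/g = 27.1²/9.81 = 74.86.
Trying y = 0.963 m: A³/T = 21.48 — low.
Trying y = 1.36 m: A³/T = 74.13 — matches.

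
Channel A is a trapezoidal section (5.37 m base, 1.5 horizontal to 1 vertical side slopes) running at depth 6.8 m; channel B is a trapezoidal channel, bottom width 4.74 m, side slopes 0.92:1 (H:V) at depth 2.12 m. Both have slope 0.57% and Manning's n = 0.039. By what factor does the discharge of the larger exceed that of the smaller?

Channel A: With bottom width b = 5.37 m and side slope z = 1.5: A = (b + zy)y = (5.37 + 1.5×6.8)×6.8 = 105.9 m²; P = b + 2y√(1+z²) = 5.37 + 2×6.8×1.803 = 29.89 m. Hydraulic radius R = A/P = 105.9/29.89 = 3.542 m. Q_A = (1/0.039)·105.9·3.542^(2/3)·√0.0057 = 476.3 m³/s.
Channel B: With bottom width b = 4.74 m and side slope z = 0.92: A = (b + zy)y = (4.74 + 0.92×2.12)×2.12 = 14.18 m²; P = b + 2y√(1+z²) = 4.74 + 2×2.12×1.359 = 10.5 m. Hydraulic radius R = A/P = 14.18/10.5 = 1.351 m. Q_B = (1/0.039)·14.18·1.351^(2/3)·√0.0057 = 33.55 m³/s.
The larger discharge is 476.3 m³/s and the smaller is 33.55 m³/s; the ratio is 14.2.

14.2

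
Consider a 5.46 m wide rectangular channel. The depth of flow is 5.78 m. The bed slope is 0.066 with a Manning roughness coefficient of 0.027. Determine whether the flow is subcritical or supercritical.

Flow area A = b·y = 5.46 × 5.78 = 31.56 m². Wetted perimeter P = b + 2y = 5.46 + 2×5.78 = 17.02 m.
Hydraulic radius R = A/P = 31.56/17.02 = 1.854 m.
V = (1/n) R^(2/3) √S = (1/0.027) × 1.854^(2/3) × √0.066 = 14.36 m/s. Hydraulic depth D_h = A/T = 31.56/5.46 = 5.78 m.
Froude number Fr = V/√(g·D_h) = 14.36/√(9.81×5.78) = 1.91, which is greater than 1, so the flow is supercritical.

supercritical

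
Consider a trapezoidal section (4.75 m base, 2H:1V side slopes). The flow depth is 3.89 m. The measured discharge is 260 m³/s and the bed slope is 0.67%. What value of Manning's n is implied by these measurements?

With bottom width b = 4.75 m and side slope z = 2: A = (b + zy)y = (4.75 + 2×3.89)×3.89 = 48.74 m²; P = b + 2y√(1+z²) = 4.75 + 2×3.89×2.236 = 22.15 m.
Hydraulic radius R = A/P = 48.74/22.15 = 2.201 m.
Rearranging Manning's equation: n = (1/Q) A R^(2/3) S^(1/2) = (1/260) × 48.74 × 2.201^(2/3) × √0.0067 = 0.026.

n = 0.026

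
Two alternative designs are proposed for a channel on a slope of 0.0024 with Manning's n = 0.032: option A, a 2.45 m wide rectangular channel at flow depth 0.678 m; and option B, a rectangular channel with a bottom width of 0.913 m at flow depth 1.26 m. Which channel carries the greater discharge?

Channel A: Flow area A = b·y = 2.45 × 0.678 = 1.661 m². Wetted perimeter P = b + 2y = 2.45 + 2×0.678 = 3.806 m. Hydraulic radius R = A/P = 1.661/3.806 = 0.4364 m. Q_A = (1/0.032)·1.661·0.4364^(2/3)·√0.0024 = 1.463 m³/s.
Channel B: Flow area A = b·y = 0.913 × 1.26 = 1.15 m². Wetted perimeter P = b + 2y = 0.913 + 2×1.26 = 3.433 m. Hydraulic radius R = A/P = 1.15/3.433 = 0.3351 m. Q_B = (1/0.032)·1.15·0.3351^(2/3)·√0.0024 = 0.8497 m³/s.
Q_A = 1.463 m³/s vs Q_B = 0.8497 m³/s, so channel A carries more.

channel A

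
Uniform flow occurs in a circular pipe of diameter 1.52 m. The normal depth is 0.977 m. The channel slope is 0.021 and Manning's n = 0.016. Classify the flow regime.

supercritical

For a circular section of diameter D = 1.52 m at depth y = 0.977 m, the central angle is θ = 2 arccos(1 − 2y/D) = 3.721 rad. Then A = (D²/8)(θ − sin θ) = 1.233 m² and P = Dθ/2 = 2.828 m.
Hydraulic radius R = A/P = 1.233/2.828 = 0.4359 m.
V = (1/n) R^(2/3) √S = (1/0.016) × 0.4359^(2/3) × √0.021 = 5.207 m/s. Hydraulic depth D_h = A/T = 1.233/1.457 = 0.8461 m.
Froude number Fr = V/√(g·D_h) = 5.207/√(9.81×0.8461) = 1.81, which is greater than 1, so the flow is supercritical.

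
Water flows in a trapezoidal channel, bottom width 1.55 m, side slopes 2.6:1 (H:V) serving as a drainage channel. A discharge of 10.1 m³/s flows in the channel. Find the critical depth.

At critical depth, Q² T / (g A³) = 1, i.e. A³/T = Q²/g = 10.1²/9.81 = 10.4.
Try y = 1.09 m: A³/T = 15.12 — over.
Try y = 0.879 m: A³/T = 6.26 — short.
Try y = 0.996 m: A³/T = 10.42 — matches.

y_c = 0.996 m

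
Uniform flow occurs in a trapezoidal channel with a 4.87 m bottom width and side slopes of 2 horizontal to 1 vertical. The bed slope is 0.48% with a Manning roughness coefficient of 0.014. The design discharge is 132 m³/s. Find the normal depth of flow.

Manning's equation rearranged: A R^(2/3) = nQ / (1·√S) = 0.014 × 132 / (√0.0048) = 26.67.
At y = 2.77 m: A R^(2/3) = 40.6 — high.
At y = 1.78 m: A R^(2/3) = 16.66 — low.
At y = 2.26 m: A R^(2/3) = 26.77 — matches.

y_n = 2.26 m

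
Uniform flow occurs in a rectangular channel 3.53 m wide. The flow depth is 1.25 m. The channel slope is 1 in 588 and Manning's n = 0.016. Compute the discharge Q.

Flow area A = b·y = 3.53 × 1.25 = 4.412 m². Wetted perimeter P = b + 2y = 3.53 + 2×1.25 = 6.03 m.
Hydraulic radius R = A/P = 4.412/6.03 = 0.7318 m.
Manning's equation: Q = (1/n) A R^(2/3) S^(1/2) = (1/0.016) × 4.412 × 0.7318^(2/3) × 0.001701^(1/2) = 9.24 m³/s.

Q = 9.24 m³/s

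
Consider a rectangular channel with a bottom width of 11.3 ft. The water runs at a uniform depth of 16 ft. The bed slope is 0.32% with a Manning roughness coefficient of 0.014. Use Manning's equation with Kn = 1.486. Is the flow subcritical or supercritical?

subcritical

Flow area A = b·y = 11.3 × 16 = 180.8 ft². Wetted perimeter P = b + 2y = 11.3 + 2×16 = 43.3 ft.
Hydraulic radius R = A/P = 180.8/43.3 = 4.176 ft.
V = (1.486/n) R^(2/3) √S = (1.486/0.014) × 4.176^(2/3) × √0.0032 = 15.57 ft/s. Hydraulic depth D_h = A/T = 180.8/11.3 = 16 ft.
Froude number Fr = V/√(g·D_h) = 15.57/√(32.2×16) = 0.686, which is less than 1, so the flow is subcritical.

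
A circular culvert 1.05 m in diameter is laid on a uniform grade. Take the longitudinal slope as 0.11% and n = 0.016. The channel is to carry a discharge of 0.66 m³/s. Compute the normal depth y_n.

Manning's equation rearranged: A R^(2/3) = nQ / (1·√S) = 0.016 × 0.66 / (√0.0011) = 0.3184.
Try y = 0.622 m: A R^(2/3) = 0.2339 — short.
Try y = 0.777 m: A R^(2/3) = 0.3186 — ≈ 0.3184.

y_n = 0.777 m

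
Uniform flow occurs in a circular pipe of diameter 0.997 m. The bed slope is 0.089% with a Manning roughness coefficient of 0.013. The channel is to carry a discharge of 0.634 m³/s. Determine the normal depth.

y_n = 0.735 m

Manning's equation rearranged: A R^(2/3) = nQ / (1·√S) = 0.013 × 0.634 / (√0.00089) = 0.2763.
At y = 0.927 m: A R^(2/3) = 0.3324 — too large.
At y = 0.603 m: A R^(2/3) = 0.2103 — too small.
At y = 0.735 m: A R^(2/3) = 0.2763 — matches.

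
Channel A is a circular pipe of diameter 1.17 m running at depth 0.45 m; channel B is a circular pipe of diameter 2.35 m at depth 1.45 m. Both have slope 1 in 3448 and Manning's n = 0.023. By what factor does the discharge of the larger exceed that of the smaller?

14.4

Channel A: For a circular section of diameter D = 1.17 m at depth y = 0.45 m, the central angle is θ = 2 arccos(1 − 2y/D) = 2.676 rad. Then A = (D²/8)(θ − sin θ) = 0.381 m² and P = Dθ/2 = 1.565 m. Hydraulic radius R = A/P = 0.381/1.565 = 0.2434 m. Q_A = (1/0.023)·0.381·0.2434^(2/3)·√0.00029 = 0.11 m³/s.
Channel B: For a circular section of diameter D = 2.35 m at depth y = 1.45 m, the central angle is θ = 2 arccos(1 − 2y/D) = 3.614 rad. Then A = (D²/8)(θ − sin θ) = 2.809 m² and P = Dθ/2 = 4.247 m. Hydraulic radius R = A/P = 2.809/4.247 = 0.6615 m. Q_B = (1/0.023)·2.809·0.6615^(2/3)·√0.00029 = 1.579 m³/s.
The larger discharge is 1.579 m³/s and the smaller is 0.11 m³/s; the ratio is 14.4.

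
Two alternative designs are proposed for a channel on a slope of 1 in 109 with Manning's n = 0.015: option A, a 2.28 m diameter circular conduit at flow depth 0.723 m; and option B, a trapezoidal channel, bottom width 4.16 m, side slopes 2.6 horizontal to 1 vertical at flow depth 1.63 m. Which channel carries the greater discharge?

channel B

Channel A: For a circular section of diameter D = 2.28 m at depth y = 0.723 m, the central angle is θ = 2 arccos(1 − 2y/D) = 2.393 rad. Then A = (D²/8)(θ − sin θ) = 1.112 m² and P = Dθ/2 = 2.728 m. Hydraulic radius R = A/P = 1.112/2.728 = 0.4078 m. Q_A = (1/0.015)·1.112·0.4078^(2/3)·√0.009174 = 3.906 m³/s.
Channel B: With bottom width b = 4.16 m and side slope z = 2.6: A = (b + zy)y = (4.16 + 2.6×1.63)×1.63 = 13.69 m²; P = b + 2y√(1+z²) = 4.16 + 2×1.63×2.786 = 13.24 m. Hydraulic radius R = A/P = 13.69/13.24 = 1.034 m. Q_B = (1/0.015)·13.69·1.034^(2/3)·√0.009174 = 89.37 m³/s.
Q_A = 3.906 m³/s vs Q_B = 89.37 m³/s, so channel B carries more.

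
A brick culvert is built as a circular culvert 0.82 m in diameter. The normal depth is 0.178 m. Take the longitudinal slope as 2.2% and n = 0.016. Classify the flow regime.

For a circular section of diameter D = 0.82 m at depth y = 0.178 m, the central angle is θ = 2 arccos(1 − 2y/D) = 1.939 rad. Then A = (D²/8)(θ − sin θ) = 0.08452 m² and P = Dθ/2 = 0.7948 m.
Hydraulic radius R = A/P = 0.08452/0.7948 = 0.1063 m.
V = (1/n) R^(2/3) √S = (1/0.016) × 0.1063^(2/3) × √0.022 = 2.081 m/s. Hydraulic depth D_h = A/T = 0.08452/0.6761 = 0.125 m.
Froude number Fr = V/√(g·D_h) = 2.081/√(9.81×0.125) = 1.88, which is greater than 1, so the flow is supercritical.

supercritical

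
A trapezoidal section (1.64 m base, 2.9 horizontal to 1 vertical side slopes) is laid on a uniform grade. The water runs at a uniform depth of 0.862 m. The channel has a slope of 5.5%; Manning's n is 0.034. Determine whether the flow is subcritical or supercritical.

supercritical

With bottom width b = 1.64 m and side slope z = 2.9: A = (b + zy)y = (1.64 + 2.9×0.862)×0.862 = 3.569 m²; P = b + 2y√(1+z²) = 1.64 + 2×0.862×3.068 = 6.928 m.
Hydraulic radius R = A/P = 3.569/6.928 = 0.515 m.
V = (1/n) R^(2/3) √S = (1/0.034) × 0.515^(2/3) × √0.055 = 4.432 m/s. Hydraulic depth D_h = A/T = 3.569/6.64 = 0.5375 m.
Froude number Fr = V/√(g·D_h) = 4.432/√(9.81×0.5375) = 1.93, which is greater than 1, so the flow is supercritical.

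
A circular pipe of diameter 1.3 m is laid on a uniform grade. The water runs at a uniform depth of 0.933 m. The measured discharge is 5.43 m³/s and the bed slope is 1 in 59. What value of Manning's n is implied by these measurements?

n = 0.013

For a circular section of diameter D = 1.3 m at depth y = 0.933 m, the central angle is θ = 2 arccos(1 − 2y/D) = 4.043 rad. Then A = (D²/8)(θ − sin θ) = 1.02 m² and P = Dθ/2 = 2.628 m.
Hydraulic radius R = A/P = 1.02/2.628 = 0.388 m.
Rearranging Manning's equation: n = (1/Q) A R^(2/3) S^(1/2) = (1/5.43) × 1.02 × 0.388^(2/3) × √0.01695 = 0.013.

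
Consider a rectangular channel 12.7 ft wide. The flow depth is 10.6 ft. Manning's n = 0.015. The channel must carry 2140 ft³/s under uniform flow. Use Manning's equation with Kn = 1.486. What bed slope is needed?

S = 0.00409

Flow area A = b·y = 12.7 × 10.6 = 134.6 ft². Wetted perimeter P = b + 2y = 12.7 + 2×10.6 = 33.9 ft.
Hydraulic radius R = A/P = 134.6/33.9 = 3.971 ft.
From Manning's equation, S = [nQ / (1.486 A R^(2/3))]² = [0.015 × 2140 / (1.486 × 134.6 × 3.971^(2/3))]² = 0.00409.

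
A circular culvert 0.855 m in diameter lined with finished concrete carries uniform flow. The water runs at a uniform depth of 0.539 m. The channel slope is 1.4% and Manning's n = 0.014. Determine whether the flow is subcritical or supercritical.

supercritical

For a circular section of diameter D = 0.855 m at depth y = 0.539 m, the central angle is θ = 2 arccos(1 − 2y/D) = 3.669 rad. Then A = (D²/8)(θ − sin θ) = 0.3813 m² and P = Dθ/2 = 1.569 m.
Hydraulic radius R = A/P = 0.3813/1.569 = 0.2431 m.
V = (1/n) R^(2/3) √S = (1/0.014) × 0.2431^(2/3) × √0.014 = 3.292 m/s. Hydraulic depth D_h = A/T = 0.3813/0.8254 = 0.462 m.
Froude number Fr = V/√(g·D_h) = 3.292/√(9.81×0.462) = 1.55, which is greater than 1, so the flow is supercritical.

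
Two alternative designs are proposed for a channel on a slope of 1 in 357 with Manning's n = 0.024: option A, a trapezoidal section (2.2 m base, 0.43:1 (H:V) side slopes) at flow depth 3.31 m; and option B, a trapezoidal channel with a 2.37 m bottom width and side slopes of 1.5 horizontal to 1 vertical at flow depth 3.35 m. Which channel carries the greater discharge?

Channel A: With bottom width b = 2.2 m and side slope z = 0.43: A = (b + zy)y = (2.2 + 0.43×3.31)×3.31 = 11.99 m²; P = b + 2y√(1+z²) = 2.2 + 2×3.31×1.089 = 9.406 m. Hydraulic radius R = A/P = 11.99/9.406 = 1.275 m. Q_A = (1/0.024)·11.99·1.275^(2/3)·√0.002801 = 31.1 m³/s.
Channel B: With bottom width b = 2.37 m and side slope z = 1.5: A = (b + zy)y = (2.37 + 1.5×3.35)×3.35 = 24.77 m²; P = b + 2y√(1+z²) = 2.37 + 2×3.35×1.803 = 14.45 m. Hydraulic radius R = A/P = 24.77/14.45 = 1.715 m. Q_B = (1/0.024)·24.77·1.715^(2/3)·√0.002801 = 78.26 m³/s.
Q_A = 31.1 m³/s vs Q_B = 78.26 m³/s, so channel B carries more.

channel B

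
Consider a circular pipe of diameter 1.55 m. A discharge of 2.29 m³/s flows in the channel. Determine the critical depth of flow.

At critical depth, Q² T / (g A³) = 1, i.e. A³/T = Q²/g = 2.29²/9.81 = 0.5346.
Try y = 0.579 m: A³/T = 0.1772 — too small.
Try y = 0.843 m: A³/T = 0.747 — too large.
Try y = 0.772 m: A³/T = 0.5338 — matches.

y_c = 0.772 m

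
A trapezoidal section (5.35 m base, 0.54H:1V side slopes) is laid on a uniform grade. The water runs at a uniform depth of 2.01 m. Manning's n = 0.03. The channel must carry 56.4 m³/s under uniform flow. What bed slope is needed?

S = 0.012

With bottom width b = 5.35 m and side slope z = 0.54: A = (b + zy)y = (5.35 + 0.54×2.01)×2.01 = 12.94 m²; P = b + 2y√(1+z²) = 5.35 + 2×2.01×1.136 = 9.919 m.
Hydraulic radius R = A/P = 12.94/9.919 = 1.304 m.
From Manning's equation, S = [nQ / (1 A R^(2/3))]² = [0.03 × 56.4 / (1 × 12.94 × 1.304^(2/3))]² = 0.012.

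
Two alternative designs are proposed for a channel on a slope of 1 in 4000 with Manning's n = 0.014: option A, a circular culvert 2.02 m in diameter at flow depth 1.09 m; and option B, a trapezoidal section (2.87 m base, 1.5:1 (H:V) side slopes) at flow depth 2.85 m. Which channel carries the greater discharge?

Channel A: For a circular section of diameter D = 2.02 m at depth y = 1.09 m, the central angle is θ = 2 arccos(1 − 2y/D) = 3.3 rad. Then A = (D²/8)(θ − sin θ) = 1.764 m² and P = Dθ/2 = 3.333 m. Hydraulic radius R = A/P = 1.764/3.333 = 0.5292 m. Q_A = (1/0.014)·1.764·0.5292^(2/3)·√0.00025 = 1.303 m³/s.
Channel B: With bottom width b = 2.87 m and side slope z = 1.5: A = (b + zy)y = (2.87 + 1.5×2.85)×2.85 = 20.36 m²; P = b + 2y√(1+z²) = 2.87 + 2×2.85×1.803 = 13.15 m. Hydraulic radius R = A/P = 20.36/13.15 = 1.549 m. Q_B = (1/0.014)·20.36·1.549^(2/3)·√0.00025 = 30.79 m³/s.
Q_A = 1.303 m³/s vs Q_B = 30.79 m³/s, so channel B carries more.

channel B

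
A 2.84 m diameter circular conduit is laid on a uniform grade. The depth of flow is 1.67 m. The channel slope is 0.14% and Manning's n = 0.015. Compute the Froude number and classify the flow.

For a circular section of diameter D = 2.84 m at depth y = 1.67 m, the central angle is θ = 2 arccos(1 − 2y/D) = 3.496 rad. Then A = (D²/8)(θ − sin θ) = 3.874 m² and P = Dθ/2 = 4.964 m.
Hydraulic radius R = A/P = 3.874/4.964 = 0.7804 m.
V = (1/n) R^(2/3) √S = (1/0.015) × 0.7804^(2/3) × √0.0014 = 2.114 m/s. Hydraulic depth D_h = A/T = 3.874/2.796 = 1.386 m.
Froude number Fr = V/√(g·D_h) = 2.114/√(9.81×1.386) = 0.573, which is less than 1, so the flow is subcritical.

subcritical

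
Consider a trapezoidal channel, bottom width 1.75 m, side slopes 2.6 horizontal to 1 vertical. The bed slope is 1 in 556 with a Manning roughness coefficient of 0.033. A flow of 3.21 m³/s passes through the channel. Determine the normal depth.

Manning's equation rearranged: A R^(2/3) = nQ / (1·√S) = 0.033 × 3.21 / (√0.001799) = 2.498.
Trying y = 1.06 m: A R^(2/3) = 3.487 — too large.
Trying y = 0.622 m: A R^(2/3) = 1.14 — too small.
Trying y = 0.908 m: A R^(2/3) = 2.5 — ≈ 2.498.

y_n = 0.908 m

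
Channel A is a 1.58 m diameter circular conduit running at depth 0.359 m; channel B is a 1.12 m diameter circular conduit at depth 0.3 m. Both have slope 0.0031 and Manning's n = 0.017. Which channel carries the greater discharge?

channel A

Channel A: For a circular section of diameter D = 1.58 m at depth y = 0.359 m, the central angle is θ = 2 arccos(1 − 2y/D) = 1.987 rad. Then A = (D²/8)(θ − sin θ) = 0.3348 m² and P = Dθ/2 = 1.57 m. Hydraulic radius R = A/P = 0.3348/1.57 = 0.2133 m. Q_A = (1/0.017)·0.3348·0.2133^(2/3)·√0.0031 = 0.3914 m³/s.
Channel B: For a circular section of diameter D = 1.12 m at depth y = 0.3 m, the central angle is θ = 2 arccos(1 − 2y/D) = 2.176 rad. Then A = (D²/8)(θ − sin θ) = 0.2122 m² and P = Dθ/2 = 1.219 m. Hydraulic radius R = A/P = 0.2122/1.219 = 0.1742 m. Q_B = (1/0.017)·0.2122·0.1742^(2/3)·√0.0031 = 0.2168 m³/s.
Q_A = 0.3914 m³/s vs Q_B = 0.2168 m³/s, so channel A carries more.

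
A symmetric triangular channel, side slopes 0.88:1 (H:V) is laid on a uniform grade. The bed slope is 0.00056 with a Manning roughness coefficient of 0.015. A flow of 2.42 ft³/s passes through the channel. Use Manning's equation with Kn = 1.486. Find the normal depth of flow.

y_n = 1.4 ft

Manning's equation rearranged: A R^(2/3) = nQ / (1.486·√S) = 0.015 × 2.42 / (1.486 × √0.00056) = 1.032.
Trying y = 1.14 ft: A R^(2/3) = 0.5964 — short.
Trying y = 1.4 ft: A R^(2/3) = 1.031 — ≈ 1.032.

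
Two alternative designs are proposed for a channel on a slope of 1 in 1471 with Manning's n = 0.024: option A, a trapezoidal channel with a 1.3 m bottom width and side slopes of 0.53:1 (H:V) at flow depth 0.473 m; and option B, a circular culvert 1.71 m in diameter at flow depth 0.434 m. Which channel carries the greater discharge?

Channel A: With bottom width b = 1.3 m and side slope z = 0.53: A = (b + zy)y = (1.3 + 0.53×0.473)×0.473 = 0.7335 m²; P = b + 2y√(1+z²) = 1.3 + 2×0.473×1.132 = 2.371 m. Hydraulic radius R = A/P = 0.7335/2.371 = 0.3094 m. Q_A = (1/0.024)·0.7335·0.3094^(2/3)·√0.0006798 = 0.3645 m³/s.
Channel B: For a circular section of diameter D = 1.71 m at depth y = 0.434 m, the central angle is θ = 2 arccos(1 − 2y/D) = 2.112 rad. Then A = (D²/8)(θ − sin θ) = 0.4586 m² and P = Dθ/2 = 1.806 m. Hydraulic radius R = A/P = 0.4586/1.806 = 0.254 m. Q_B = (1/0.024)·0.4586·0.254^(2/3)·√0.0006798 = 0.1998 m³/s.
Q_A = 0.3645 m³/s vs Q_B = 0.1998 m³/s, so channel A carries more.

channel A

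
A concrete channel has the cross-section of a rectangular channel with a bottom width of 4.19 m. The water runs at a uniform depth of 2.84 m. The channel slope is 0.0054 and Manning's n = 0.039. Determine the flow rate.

Q = 25.4 m³/s

Flow area A = b·y = 4.19 × 2.84 = 11.9 m². Wetted perimeter P = b + 2y = 4.19 + 2×2.84 = 9.87 m.
Hydraulic radius R = A/P = 11.9/9.87 = 1.206 m.
Manning's equation: Q = (1/n) A R^(2/3) S^(1/2) = (1/0.039) × 11.9 × 1.206^(2/3) × 0.0054^(1/2) = 25.4 m³/s.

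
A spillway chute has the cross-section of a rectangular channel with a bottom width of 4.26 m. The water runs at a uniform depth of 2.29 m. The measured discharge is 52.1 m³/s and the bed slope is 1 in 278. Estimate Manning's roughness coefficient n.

Flow area A = b·y = 4.26 × 2.29 = 9.755 m². Wetted perimeter P = b + 2y = 4.26 + 2×2.29 = 8.84 m.
Hydraulic radius R = A/P = 9.755/8.84 = 1.104 m.
Rearranging Manning's equation: n = (1/Q) A R^(2/3) S^(1/2) = (1/52.1) × 9.755 × 1.104^(2/3) × √0.003597 = 0.012.

n = 0.012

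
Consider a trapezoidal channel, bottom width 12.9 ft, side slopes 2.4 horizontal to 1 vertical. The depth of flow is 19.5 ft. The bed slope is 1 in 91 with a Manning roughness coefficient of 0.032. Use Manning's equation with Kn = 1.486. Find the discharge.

With bottom width b = 12.9 ft and side slope z = 2.4: A = (b + zy)y = (12.9 + 2.4×19.5)×19.5 = 1164 ft²; P = b + 2y√(1+z²) = 12.9 + 2×19.5×2.6 = 114.3 ft.
Hydraulic radius R = A/P = 1164/114.3 = 10.19 ft.
Manning's equation: Q = (1.486/n) A R^(2/3) S^(1/2) = (1.486/0.032) × 1164 × 10.19^(2/3) × 0.01099^(1/2) = 26600 ft³/s.

Q = 26600 ft³/s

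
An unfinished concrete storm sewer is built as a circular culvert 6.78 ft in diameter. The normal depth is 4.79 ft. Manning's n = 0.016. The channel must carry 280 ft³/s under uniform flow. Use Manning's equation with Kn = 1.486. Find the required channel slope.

For a circular section of diameter D = 6.78 ft at depth y = 4.79 ft, the central angle is θ = 2 arccos(1 − 2y/D) = 3.993 rad. Then A = (D²/8)(θ − sin θ) = 27.27 ft² and P = Dθ/2 = 13.54 ft.
Hydraulic radius R = A/P = 27.27/13.54 = 2.014 ft.
From Manning's equation, S = [nQ / (1.486 A R^(2/3))]² = [0.016 × 280 / (1.486 × 27.27 × 2.014^(2/3))]² = 0.00481.

S = 0.00481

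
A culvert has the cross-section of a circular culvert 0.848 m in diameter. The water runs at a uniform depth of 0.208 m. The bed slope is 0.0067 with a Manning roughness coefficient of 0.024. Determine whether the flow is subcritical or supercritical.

For a circular section of diameter D = 0.848 m at depth y = 0.208 m, the central angle is θ = 2 arccos(1 − 2y/D) = 2.073 rad. Then A = (D²/8)(θ − sin θ) = 0.1075 m² and P = Dθ/2 = 0.8788 m.
Hydraulic radius R = A/P = 0.1075/0.8788 = 0.1223 m.
V = (1/n) R^(2/3) √S = (1/0.024) × 0.1223^(2/3) × √0.0067 = 0.8404 m/s. Hydraulic depth D_h = A/T = 0.1075/0.7297 = 0.1473 m.
Froude number Fr = V/√(g·D_h) = 0.8404/√(9.81×0.1473) = 0.699, which is less than 1, so the flow is subcritical.

subcritical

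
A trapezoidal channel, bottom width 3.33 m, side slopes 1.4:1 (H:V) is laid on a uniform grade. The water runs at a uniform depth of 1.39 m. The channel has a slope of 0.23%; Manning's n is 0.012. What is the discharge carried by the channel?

With bottom width b = 3.33 m and side slope z = 1.4: A = (b + zy)y = (3.33 + 1.4×1.39)×1.39 = 7.334 m²; P = b + 2y√(1+z²) = 3.33 + 2×1.39×1.72 = 8.113 m.
Hydraulic radius R = A/P = 7.334/8.113 = 0.9039 m.
Manning's equation: Q = (1/n) A R^(2/3) S^(1/2) = (1/0.012) × 7.334 × 0.9039^(2/3) × 0.0023^(1/2) = 27.4 m³/s.

Q = 27.4 m³/s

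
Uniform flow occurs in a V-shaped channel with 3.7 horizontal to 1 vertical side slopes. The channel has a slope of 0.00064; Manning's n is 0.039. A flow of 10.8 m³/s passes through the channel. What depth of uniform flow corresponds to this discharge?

Manning's equation rearranged: A R^(2/3) = nQ / (1·√S) = 0.039 × 10.8 / (√0.00064) = 16.65.
At y = 2.62 m: A R^(2/3) = 29.7 — high.
At y = 1.74 m: A R^(2/3) = 9.972 — low.
At y = 2.11 m: A R^(2/3) = 16.67 — ≈ 16.65.

y_n = 2.11 m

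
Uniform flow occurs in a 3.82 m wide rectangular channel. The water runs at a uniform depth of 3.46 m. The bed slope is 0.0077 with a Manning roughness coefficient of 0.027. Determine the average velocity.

V = 3.73 m/s

Flow area A = b·y = 3.82 × 3.46 = 13.22 m². Wetted perimeter P = b + 2y = 3.82 + 2×3.46 = 10.74 m.
Hydraulic radius R = A/P = 13.22/10.74 = 1.231 m.
From Manning's equation, V = (1/n) R^(2/3) S^(1/2) = (1/0.027) × 1.231^(2/3) × 0.0077^(1/2) = 3.73 m/s.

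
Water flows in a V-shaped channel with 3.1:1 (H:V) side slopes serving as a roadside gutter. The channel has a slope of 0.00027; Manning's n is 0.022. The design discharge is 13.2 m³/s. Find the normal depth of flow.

y_n = 2.31 m

Manning's equation rearranged: A R^(2/3) = nQ / (1·√S) = 0.022 × 13.2 / (√0.00027) = 17.67.
At y = 2.58 m: A R^(2/3) = 23.66 — over.
At y = 1.89 m: A R^(2/3) = 10.32 — short.
At y = 2.31 m: A R^(2/3) = 17.62 — close enough.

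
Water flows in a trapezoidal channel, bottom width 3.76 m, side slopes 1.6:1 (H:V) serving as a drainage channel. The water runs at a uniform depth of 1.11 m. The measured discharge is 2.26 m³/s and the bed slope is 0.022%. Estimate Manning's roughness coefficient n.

With bottom width b = 3.76 m and side slope z = 1.6: A = (b + zy)y = (3.76 + 1.6×1.11)×1.11 = 6.145 m²; P = b + 2y√(1+z²) = 3.76 + 2×1.11×1.887 = 7.949 m.
Hydraulic radius R = A/P = 6.145/7.949 = 0.7731 m.
Rearranging Manning's equation: n = (1/Q) A R^(2/3) S^(1/2) = (1/2.26) × 6.145 × 0.7731^(2/3) × √0.00022 = 0.034.

n = 0.034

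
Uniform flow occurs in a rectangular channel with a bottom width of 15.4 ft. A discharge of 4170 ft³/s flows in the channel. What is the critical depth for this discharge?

y_c = 13.2 ft

For a rectangular channel, critical depth y_c = (q²/g)^(1/3) where q = Q/b = 4170/15.4 = 270.8 ft²/s.
So y_c = (270.8²/32.2)^(1/3) = 13.2 ft.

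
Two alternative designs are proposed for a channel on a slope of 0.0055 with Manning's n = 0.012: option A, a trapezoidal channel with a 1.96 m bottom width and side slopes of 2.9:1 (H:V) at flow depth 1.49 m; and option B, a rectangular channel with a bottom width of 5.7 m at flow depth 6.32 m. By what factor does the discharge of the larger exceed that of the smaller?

Channel A: With bottom width b = 1.96 m and side slope z = 2.9: A = (b + zy)y = (1.96 + 2.9×1.49)×1.49 = 9.359 m²; P = b + 2y√(1+z²) = 1.96 + 2×1.49×3.068 = 11.1 m. Hydraulic radius R = A/P = 9.359/11.1 = 0.843 m. Q_A = (1/0.012)·9.359·0.843^(2/3)·√0.0055 = 51.61 m³/s.
Channel B: Flow area A = b·y = 5.7 × 6.32 = 36.02 m². Wetted perimeter P = b + 2y = 5.7 + 2×6.32 = 18.34 m. Hydraulic radius R = A/P = 36.02/18.34 = 1.964 m. Q_B = (1/0.012)·36.02·1.964^(2/3)·√0.0055 = 349.2 m³/s.
The larger discharge is 349.2 m³/s and the smaller is 51.61 m³/s; the ratio is 6.77.

6.77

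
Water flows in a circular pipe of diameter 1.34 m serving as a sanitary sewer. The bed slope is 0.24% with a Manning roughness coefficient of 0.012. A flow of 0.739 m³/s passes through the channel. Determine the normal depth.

y_n = 0.472 m

Manning's equation rearranged: A R^(2/3) = nQ / (1·√S) = 0.012 × 0.739 / (√0.0024) = 0.181.
At y = 0.554 m: A R^(2/3) = 0.2434 — too large.
At y = 0.353 m: A R^(2/3) = 0.1033 — too small.
At y = 0.472 m: A R^(2/3) = 0.181 — ≈ 0.181.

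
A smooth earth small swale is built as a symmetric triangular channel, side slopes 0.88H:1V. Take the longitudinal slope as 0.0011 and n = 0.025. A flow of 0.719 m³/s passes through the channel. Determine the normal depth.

Manning's equation rearranged: A R^(2/3) = nQ / (1·√S) = 0.025 × 0.719 / (√0.0011) = 0.542.
At y = 0.823 m: A R^(2/3) = 0.2501 — short.
At y = 1.39 m: A R^(2/3) = 1.012 — over.
At y = 1.1 m: A R^(2/3) = 0.5422 — close enough.

y_n = 1.1 m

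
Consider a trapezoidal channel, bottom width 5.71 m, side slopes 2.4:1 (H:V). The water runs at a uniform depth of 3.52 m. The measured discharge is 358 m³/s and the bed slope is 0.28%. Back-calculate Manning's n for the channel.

n = 0.012

With bottom width b = 5.71 m and side slope z = 2.4: A = (b + zy)y = (5.71 + 2.4×3.52)×3.52 = 49.84 m²; P = b + 2y√(1+z²) = 5.71 + 2×3.52×2.6 = 24.01 m.
Hydraulic radius R = A/P = 49.84/24.01 = 2.075 m.
Rearranging Manning's equation: n = (1/Q) A R^(2/3) S^(1/2) = (1/358) × 49.84 × 2.075^(2/3) × √0.0028 = 0.012.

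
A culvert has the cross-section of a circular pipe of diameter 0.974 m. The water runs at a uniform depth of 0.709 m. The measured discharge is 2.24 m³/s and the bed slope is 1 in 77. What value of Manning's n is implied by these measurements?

For a circular section of diameter D = 0.974 m at depth y = 0.709 m, the central angle is θ = 2 arccos(1 − 2y/D) = 4.088 rad. Then A = (D²/8)(θ − sin θ) = 0.581 m² and P = Dθ/2 = 1.991 m.
Hydraulic radius R = A/P = 0.581/1.991 = 0.2918 m.
Rearranging Manning's equation: n = (1/Q) A R^(2/3) S^(1/2) = (1/2.24) × 0.581 × 0.2918^(2/3) × √0.01299 = 0.013.

n = 0.013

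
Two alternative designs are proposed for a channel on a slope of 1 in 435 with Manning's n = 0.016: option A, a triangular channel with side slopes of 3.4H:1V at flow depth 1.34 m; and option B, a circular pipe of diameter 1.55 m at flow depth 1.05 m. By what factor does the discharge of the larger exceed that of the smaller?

Channel A: For a triangular section with side slope z = 3.4: A = zy² = 3.4×1.34² = 6.105 m²; P = 2y√(1+z²) = 2×1.34×3.544 = 9.498 m. Hydraulic radius R = A/P = 6.105/9.498 = 0.6428 m. Q_A = (1/0.016)·6.105·0.6428^(2/3)·√0.002299 = 13.63 m³/s.
Channel B: For a circular section of diameter D = 1.55 m at depth y = 1.05 m, the central angle is θ = 2 arccos(1 − 2y/D) = 3.867 rad. Then A = (D²/8)(θ − sin θ) = 1.361 m² and P = Dθ/2 = 2.997 m. Hydraulic radius R = A/P = 1.361/2.997 = 0.454 m. Q_B = (1/0.016)·1.361·0.454^(2/3)·√0.002299 = 2.408 m³/s.
The larger discharge is 13.63 m³/s and the smaller is 2.408 m³/s; the ratio is 5.66.

5.66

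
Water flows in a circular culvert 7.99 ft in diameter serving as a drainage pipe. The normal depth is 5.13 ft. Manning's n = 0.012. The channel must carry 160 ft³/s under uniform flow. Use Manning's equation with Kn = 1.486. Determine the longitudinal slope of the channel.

For a circular section of diameter D = 7.99 ft at depth y = 5.13 ft, the central angle is θ = 2 arccos(1 − 2y/D) = 3.718 rad. Then A = (D²/8)(θ − sin θ) = 34.02 ft² and P = Dθ/2 = 14.85 ft.
Hydraulic radius R = A/P = 34.02/14.85 = 2.29 ft.
From Manning's equation, S = [nQ / (1.486 A R^(2/3))]² = [0.012 × 160 / (1.486 × 34.02 × 2.29^(2/3))]² = 0.000478.

S = 0.000478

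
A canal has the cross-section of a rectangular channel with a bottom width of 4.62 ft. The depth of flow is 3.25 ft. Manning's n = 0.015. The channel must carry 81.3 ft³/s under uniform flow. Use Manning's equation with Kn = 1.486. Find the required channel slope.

Flow area A = b·y = 4.62 × 3.25 = 15.02 ft². Wetted perimeter P = b + 2y = 4.62 + 2×3.25 = 11.12 ft.
Hydraulic radius R = A/P = 15.02/11.12 = 1.35 ft.
From Manning's equation, S = [nQ / (1.486 A R^(2/3))]² = [0.015 × 81.3 / (1.486 × 15.02 × 1.35^(2/3))]² = 0.002.

S = 0.002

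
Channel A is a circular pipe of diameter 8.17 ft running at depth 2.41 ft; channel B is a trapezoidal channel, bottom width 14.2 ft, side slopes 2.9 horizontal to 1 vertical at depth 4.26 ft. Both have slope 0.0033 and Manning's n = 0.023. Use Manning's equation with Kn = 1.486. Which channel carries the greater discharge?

Channel A: For a circular section of diameter D = 8.17 ft at depth y = 2.41 ft, the central angle is θ = 2 arccos(1 − 2y/D) = 2.297 rad. Then A = (D²/8)(θ − sin θ) = 12.92 ft² and P = Dθ/2 = 9.382 ft. Hydraulic radius R = A/P = 12.92/9.382 = 1.377 ft. Q_A = (1.486/0.023)·12.92·1.377^(2/3)·√0.0033 = 59.37 ft³/s.
Channel B: With bottom width b = 14.2 ft and side slope z = 2.9: A = (b + zy)y = (14.2 + 2.9×4.26)×4.26 = 113.1 ft²; P = b + 2y√(1+z²) = 14.2 + 2×4.26×3.068 = 40.34 ft. Hydraulic radius R = A/P = 113.1/40.34 = 2.804 ft. Q_B = (1.486/0.023)·113.1·2.804^(2/3)·√0.0033 = 834.9 ft³/s.
Q_A = 59.37 ft³/s vs Q_B = 834.9 ft³/s, so channel B carries more.

channel B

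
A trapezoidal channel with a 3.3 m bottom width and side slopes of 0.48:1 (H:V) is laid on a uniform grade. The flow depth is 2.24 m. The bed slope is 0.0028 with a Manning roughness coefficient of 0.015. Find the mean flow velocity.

With bottom width b = 3.3 m and side slope z = 0.48: A = (b + zy)y = (3.3 + 0.48×2.24)×2.24 = 9.8 m²; P = b + 2y√(1+z²) = 3.3 + 2×2.24×1.109 = 8.269 m.
Hydraulic radius R = A/P = 9.8/8.269 = 1.185 m.
From Manning's equation, V = (1/n) R^(2/3) S^(1/2) = (1/0.015) × 1.185^(2/3) × 0.0028^(1/2) = 3.95 m/s.

V = 3.95 m/s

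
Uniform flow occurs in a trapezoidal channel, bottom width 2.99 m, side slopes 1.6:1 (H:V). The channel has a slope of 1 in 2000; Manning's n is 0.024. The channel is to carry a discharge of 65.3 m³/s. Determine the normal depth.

y_n = 4.25 m

Manning's equation rearranged: A R^(2/3) = nQ / (1·√S) = 0.024 × 65.3 / (√0.0005) = 70.09.
At y = 4.93 m: A R^(2/3) = 98.35 — high.
At y = 4.25 m: A R^(2/3) = 70.1 — close enough.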